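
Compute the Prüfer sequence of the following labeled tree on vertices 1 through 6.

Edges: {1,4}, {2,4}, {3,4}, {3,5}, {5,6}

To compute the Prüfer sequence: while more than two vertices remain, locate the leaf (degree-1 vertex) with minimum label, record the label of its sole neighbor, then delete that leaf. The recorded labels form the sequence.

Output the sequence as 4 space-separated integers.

Answer: 4 4 3 5

Derivation:
Step 1: leaves = {1,2,6}. Remove smallest leaf 1, emit neighbor 4.
Step 2: leaves = {2,6}. Remove smallest leaf 2, emit neighbor 4.
Step 3: leaves = {4,6}. Remove smallest leaf 4, emit neighbor 3.
Step 4: leaves = {3,6}. Remove smallest leaf 3, emit neighbor 5.
Done: 2 vertices remain (5, 6). Sequence = [4 4 3 5]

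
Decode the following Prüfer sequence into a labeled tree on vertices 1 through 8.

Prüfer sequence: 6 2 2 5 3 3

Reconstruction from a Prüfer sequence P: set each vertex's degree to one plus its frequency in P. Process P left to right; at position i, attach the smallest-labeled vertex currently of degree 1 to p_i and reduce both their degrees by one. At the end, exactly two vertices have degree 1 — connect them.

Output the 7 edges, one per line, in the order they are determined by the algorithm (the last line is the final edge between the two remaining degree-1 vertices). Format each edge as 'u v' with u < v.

Answer: 1 6
2 4
2 6
2 5
3 5
3 7
3 8

Derivation:
Initial degrees: {1:1, 2:3, 3:3, 4:1, 5:2, 6:2, 7:1, 8:1}
Step 1: smallest deg-1 vertex = 1, p_1 = 6. Add edge {1,6}. Now deg[1]=0, deg[6]=1.
Step 2: smallest deg-1 vertex = 4, p_2 = 2. Add edge {2,4}. Now deg[4]=0, deg[2]=2.
Step 3: smallest deg-1 vertex = 6, p_3 = 2. Add edge {2,6}. Now deg[6]=0, deg[2]=1.
Step 4: smallest deg-1 vertex = 2, p_4 = 5. Add edge {2,5}. Now deg[2]=0, deg[5]=1.
Step 5: smallest deg-1 vertex = 5, p_5 = 3. Add edge {3,5}. Now deg[5]=0, deg[3]=2.
Step 6: smallest deg-1 vertex = 7, p_6 = 3. Add edge {3,7}. Now deg[7]=0, deg[3]=1.
Final: two remaining deg-1 vertices are 3, 8. Add edge {3,8}.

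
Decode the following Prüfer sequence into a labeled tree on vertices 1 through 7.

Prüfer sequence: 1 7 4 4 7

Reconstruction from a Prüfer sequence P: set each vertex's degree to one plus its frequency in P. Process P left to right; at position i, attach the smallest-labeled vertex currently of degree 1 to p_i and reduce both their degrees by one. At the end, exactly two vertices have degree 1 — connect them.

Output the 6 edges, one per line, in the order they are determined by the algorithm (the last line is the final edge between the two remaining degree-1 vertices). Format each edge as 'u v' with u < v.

Initial degrees: {1:2, 2:1, 3:1, 4:3, 5:1, 6:1, 7:3}
Step 1: smallest deg-1 vertex = 2, p_1 = 1. Add edge {1,2}. Now deg[2]=0, deg[1]=1.
Step 2: smallest deg-1 vertex = 1, p_2 = 7. Add edge {1,7}. Now deg[1]=0, deg[7]=2.
Step 3: smallest deg-1 vertex = 3, p_3 = 4. Add edge {3,4}. Now deg[3]=0, deg[4]=2.
Step 4: smallest deg-1 vertex = 5, p_4 = 4. Add edge {4,5}. Now deg[5]=0, deg[4]=1.
Step 5: smallest deg-1 vertex = 4, p_5 = 7. Add edge {4,7}. Now deg[4]=0, deg[7]=1.
Final: two remaining deg-1 vertices are 6, 7. Add edge {6,7}.

Answer: 1 2
1 7
3 4
4 5
4 7
6 7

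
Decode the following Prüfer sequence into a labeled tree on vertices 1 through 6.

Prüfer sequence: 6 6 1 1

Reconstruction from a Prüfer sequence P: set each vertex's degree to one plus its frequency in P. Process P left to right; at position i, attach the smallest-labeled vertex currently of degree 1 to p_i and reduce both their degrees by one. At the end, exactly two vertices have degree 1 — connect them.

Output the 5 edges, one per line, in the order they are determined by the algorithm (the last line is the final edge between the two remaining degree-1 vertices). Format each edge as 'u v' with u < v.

Answer: 2 6
3 6
1 4
1 5
1 6

Derivation:
Initial degrees: {1:3, 2:1, 3:1, 4:1, 5:1, 6:3}
Step 1: smallest deg-1 vertex = 2, p_1 = 6. Add edge {2,6}. Now deg[2]=0, deg[6]=2.
Step 2: smallest deg-1 vertex = 3, p_2 = 6. Add edge {3,6}. Now deg[3]=0, deg[6]=1.
Step 3: smallest deg-1 vertex = 4, p_3 = 1. Add edge {1,4}. Now deg[4]=0, deg[1]=2.
Step 4: smallest deg-1 vertex = 5, p_4 = 1. Add edge {1,5}. Now deg[5]=0, deg[1]=1.
Final: two remaining deg-1 vertices are 1, 6. Add edge {1,6}.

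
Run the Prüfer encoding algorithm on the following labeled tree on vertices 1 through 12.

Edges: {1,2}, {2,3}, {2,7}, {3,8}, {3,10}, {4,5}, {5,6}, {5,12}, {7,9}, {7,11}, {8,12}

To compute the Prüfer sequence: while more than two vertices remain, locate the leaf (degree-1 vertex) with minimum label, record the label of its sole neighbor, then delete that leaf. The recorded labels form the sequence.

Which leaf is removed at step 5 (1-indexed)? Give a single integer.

Answer: 9

Derivation:
Step 1: current leaves = {1,4,6,9,10,11}. Remove leaf 1 (neighbor: 2).
Step 2: current leaves = {4,6,9,10,11}. Remove leaf 4 (neighbor: 5).
Step 3: current leaves = {6,9,10,11}. Remove leaf 6 (neighbor: 5).
Step 4: current leaves = {5,9,10,11}. Remove leaf 5 (neighbor: 12).
Step 5: current leaves = {9,10,11,12}. Remove leaf 9 (neighbor: 7).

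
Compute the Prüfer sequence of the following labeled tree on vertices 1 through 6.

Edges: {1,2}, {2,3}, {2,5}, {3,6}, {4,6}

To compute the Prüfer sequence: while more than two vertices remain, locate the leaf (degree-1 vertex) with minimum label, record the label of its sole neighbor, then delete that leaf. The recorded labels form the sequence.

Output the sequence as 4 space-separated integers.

Step 1: leaves = {1,4,5}. Remove smallest leaf 1, emit neighbor 2.
Step 2: leaves = {4,5}. Remove smallest leaf 4, emit neighbor 6.
Step 3: leaves = {5,6}. Remove smallest leaf 5, emit neighbor 2.
Step 4: leaves = {2,6}. Remove smallest leaf 2, emit neighbor 3.
Done: 2 vertices remain (3, 6). Sequence = [2 6 2 3]

Answer: 2 6 2 3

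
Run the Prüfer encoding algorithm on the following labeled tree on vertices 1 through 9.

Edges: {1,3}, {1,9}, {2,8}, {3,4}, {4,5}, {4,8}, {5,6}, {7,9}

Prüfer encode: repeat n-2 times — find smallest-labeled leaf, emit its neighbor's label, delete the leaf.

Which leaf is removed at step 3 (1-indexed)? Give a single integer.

Step 1: current leaves = {2,6,7}. Remove leaf 2 (neighbor: 8).
Step 2: current leaves = {6,7,8}. Remove leaf 6 (neighbor: 5).
Step 3: current leaves = {5,7,8}. Remove leaf 5 (neighbor: 4).

Answer: 5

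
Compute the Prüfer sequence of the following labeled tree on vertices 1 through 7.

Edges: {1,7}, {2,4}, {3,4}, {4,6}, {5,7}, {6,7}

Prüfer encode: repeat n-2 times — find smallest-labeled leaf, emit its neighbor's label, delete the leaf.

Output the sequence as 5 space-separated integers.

Step 1: leaves = {1,2,3,5}. Remove smallest leaf 1, emit neighbor 7.
Step 2: leaves = {2,3,5}. Remove smallest leaf 2, emit neighbor 4.
Step 3: leaves = {3,5}. Remove smallest leaf 3, emit neighbor 4.
Step 4: leaves = {4,5}. Remove smallest leaf 4, emit neighbor 6.
Step 5: leaves = {5,6}. Remove smallest leaf 5, emit neighbor 7.
Done: 2 vertices remain (6, 7). Sequence = [7 4 4 6 7]

Answer: 7 4 4 6 7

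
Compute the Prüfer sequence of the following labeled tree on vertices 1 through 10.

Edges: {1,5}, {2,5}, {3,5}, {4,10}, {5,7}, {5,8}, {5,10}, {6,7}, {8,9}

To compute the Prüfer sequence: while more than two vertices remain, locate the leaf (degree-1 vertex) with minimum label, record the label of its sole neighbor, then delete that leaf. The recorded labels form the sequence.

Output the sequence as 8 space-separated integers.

Step 1: leaves = {1,2,3,4,6,9}. Remove smallest leaf 1, emit neighbor 5.
Step 2: leaves = {2,3,4,6,9}. Remove smallest leaf 2, emit neighbor 5.
Step 3: leaves = {3,4,6,9}. Remove smallest leaf 3, emit neighbor 5.
Step 4: leaves = {4,6,9}. Remove smallest leaf 4, emit neighbor 10.
Step 5: leaves = {6,9,10}. Remove smallest leaf 6, emit neighbor 7.
Step 6: leaves = {7,9,10}. Remove smallest leaf 7, emit neighbor 5.
Step 7: leaves = {9,10}. Remove smallest leaf 9, emit neighbor 8.
Step 8: leaves = {8,10}. Remove smallest leaf 8, emit neighbor 5.
Done: 2 vertices remain (5, 10). Sequence = [5 5 5 10 7 5 8 5]

Answer: 5 5 5 10 7 5 8 5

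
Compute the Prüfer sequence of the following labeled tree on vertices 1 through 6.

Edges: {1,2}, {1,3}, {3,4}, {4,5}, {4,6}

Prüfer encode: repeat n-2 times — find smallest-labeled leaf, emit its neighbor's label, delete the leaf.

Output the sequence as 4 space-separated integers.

Step 1: leaves = {2,5,6}. Remove smallest leaf 2, emit neighbor 1.
Step 2: leaves = {1,5,6}. Remove smallest leaf 1, emit neighbor 3.
Step 3: leaves = {3,5,6}. Remove smallest leaf 3, emit neighbor 4.
Step 4: leaves = {5,6}. Remove smallest leaf 5, emit neighbor 4.
Done: 2 vertices remain (4, 6). Sequence = [1 3 4 4]

Answer: 1 3 4 4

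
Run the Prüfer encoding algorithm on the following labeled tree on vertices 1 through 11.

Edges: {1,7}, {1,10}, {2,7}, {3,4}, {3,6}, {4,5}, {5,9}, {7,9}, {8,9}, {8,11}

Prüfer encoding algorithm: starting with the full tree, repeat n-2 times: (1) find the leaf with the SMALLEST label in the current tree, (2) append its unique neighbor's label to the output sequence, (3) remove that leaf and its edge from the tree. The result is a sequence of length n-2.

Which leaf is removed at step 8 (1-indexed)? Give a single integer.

Step 1: current leaves = {2,6,10,11}. Remove leaf 2 (neighbor: 7).
Step 2: current leaves = {6,10,11}. Remove leaf 6 (neighbor: 3).
Step 3: current leaves = {3,10,11}. Remove leaf 3 (neighbor: 4).
Step 4: current leaves = {4,10,11}. Remove leaf 4 (neighbor: 5).
Step 5: current leaves = {5,10,11}. Remove leaf 5 (neighbor: 9).
Step 6: current leaves = {10,11}. Remove leaf 10 (neighbor: 1).
Step 7: current leaves = {1,11}. Remove leaf 1 (neighbor: 7).
Step 8: current leaves = {7,11}. Remove leaf 7 (neighbor: 9).

Answer: 7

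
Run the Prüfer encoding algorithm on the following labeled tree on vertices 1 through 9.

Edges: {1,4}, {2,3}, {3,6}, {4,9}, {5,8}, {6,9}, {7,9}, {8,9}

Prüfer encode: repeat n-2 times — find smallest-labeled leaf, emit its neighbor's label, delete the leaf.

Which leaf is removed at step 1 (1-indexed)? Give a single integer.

Answer: 1

Derivation:
Step 1: current leaves = {1,2,5,7}. Remove leaf 1 (neighbor: 4).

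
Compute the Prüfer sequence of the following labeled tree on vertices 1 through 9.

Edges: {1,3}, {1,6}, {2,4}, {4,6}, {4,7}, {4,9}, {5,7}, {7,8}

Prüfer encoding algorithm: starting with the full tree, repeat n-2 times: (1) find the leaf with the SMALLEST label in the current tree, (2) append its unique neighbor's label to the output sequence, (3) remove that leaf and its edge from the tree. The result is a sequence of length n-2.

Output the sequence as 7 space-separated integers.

Step 1: leaves = {2,3,5,8,9}. Remove smallest leaf 2, emit neighbor 4.
Step 2: leaves = {3,5,8,9}. Remove smallest leaf 3, emit neighbor 1.
Step 3: leaves = {1,5,8,9}. Remove smallest leaf 1, emit neighbor 6.
Step 4: leaves = {5,6,8,9}. Remove smallest leaf 5, emit neighbor 7.
Step 5: leaves = {6,8,9}. Remove smallest leaf 6, emit neighbor 4.
Step 6: leaves = {8,9}. Remove smallest leaf 8, emit neighbor 7.
Step 7: leaves = {7,9}. Remove smallest leaf 7, emit neighbor 4.
Done: 2 vertices remain (4, 9). Sequence = [4 1 6 7 4 7 4]

Answer: 4 1 6 7 4 7 4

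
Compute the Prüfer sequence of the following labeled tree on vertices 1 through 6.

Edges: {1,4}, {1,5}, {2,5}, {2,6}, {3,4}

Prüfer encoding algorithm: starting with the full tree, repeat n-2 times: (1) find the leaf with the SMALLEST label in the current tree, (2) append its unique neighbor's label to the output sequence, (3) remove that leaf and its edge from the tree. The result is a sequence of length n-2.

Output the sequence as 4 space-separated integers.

Answer: 4 1 5 2

Derivation:
Step 1: leaves = {3,6}. Remove smallest leaf 3, emit neighbor 4.
Step 2: leaves = {4,6}. Remove smallest leaf 4, emit neighbor 1.
Step 3: leaves = {1,6}. Remove smallest leaf 1, emit neighbor 5.
Step 4: leaves = {5,6}. Remove smallest leaf 5, emit neighbor 2.
Done: 2 vertices remain (2, 6). Sequence = [4 1 5 2]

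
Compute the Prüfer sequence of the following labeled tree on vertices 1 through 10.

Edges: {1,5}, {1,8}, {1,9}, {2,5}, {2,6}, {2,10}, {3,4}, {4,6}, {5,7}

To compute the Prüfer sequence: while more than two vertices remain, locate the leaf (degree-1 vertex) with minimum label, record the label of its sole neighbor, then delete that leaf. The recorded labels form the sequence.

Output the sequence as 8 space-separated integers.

Answer: 4 6 2 5 1 1 5 2

Derivation:
Step 1: leaves = {3,7,8,9,10}. Remove smallest leaf 3, emit neighbor 4.
Step 2: leaves = {4,7,8,9,10}. Remove smallest leaf 4, emit neighbor 6.
Step 3: leaves = {6,7,8,9,10}. Remove smallest leaf 6, emit neighbor 2.
Step 4: leaves = {7,8,9,10}. Remove smallest leaf 7, emit neighbor 5.
Step 5: leaves = {8,9,10}. Remove smallest leaf 8, emit neighbor 1.
Step 6: leaves = {9,10}. Remove smallest leaf 9, emit neighbor 1.
Step 7: leaves = {1,10}. Remove smallest leaf 1, emit neighbor 5.
Step 8: leaves = {5,10}. Remove smallest leaf 5, emit neighbor 2.
Done: 2 vertices remain (2, 10). Sequence = [4 6 2 5 1 1 5 2]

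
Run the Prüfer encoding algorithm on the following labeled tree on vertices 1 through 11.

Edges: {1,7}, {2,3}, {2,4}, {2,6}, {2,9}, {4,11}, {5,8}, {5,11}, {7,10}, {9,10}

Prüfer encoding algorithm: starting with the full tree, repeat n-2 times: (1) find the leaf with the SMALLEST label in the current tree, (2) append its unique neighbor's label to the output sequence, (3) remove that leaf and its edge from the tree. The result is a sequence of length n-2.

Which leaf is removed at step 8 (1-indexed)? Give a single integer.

Step 1: current leaves = {1,3,6,8}. Remove leaf 1 (neighbor: 7).
Step 2: current leaves = {3,6,7,8}. Remove leaf 3 (neighbor: 2).
Step 3: current leaves = {6,7,8}. Remove leaf 6 (neighbor: 2).
Step 4: current leaves = {7,8}. Remove leaf 7 (neighbor: 10).
Step 5: current leaves = {8,10}. Remove leaf 8 (neighbor: 5).
Step 6: current leaves = {5,10}. Remove leaf 5 (neighbor: 11).
Step 7: current leaves = {10,11}. Remove leaf 10 (neighbor: 9).
Step 8: current leaves = {9,11}. Remove leaf 9 (neighbor: 2).

Answer: 9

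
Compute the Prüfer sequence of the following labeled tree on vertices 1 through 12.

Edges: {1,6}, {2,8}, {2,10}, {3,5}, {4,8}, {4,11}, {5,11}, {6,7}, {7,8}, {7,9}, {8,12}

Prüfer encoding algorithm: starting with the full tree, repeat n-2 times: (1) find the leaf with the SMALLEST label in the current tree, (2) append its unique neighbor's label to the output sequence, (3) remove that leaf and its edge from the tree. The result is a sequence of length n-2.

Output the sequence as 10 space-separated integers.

Step 1: leaves = {1,3,9,10,12}. Remove smallest leaf 1, emit neighbor 6.
Step 2: leaves = {3,6,9,10,12}. Remove smallest leaf 3, emit neighbor 5.
Step 3: leaves = {5,6,9,10,12}. Remove smallest leaf 5, emit neighbor 11.
Step 4: leaves = {6,9,10,11,12}. Remove smallest leaf 6, emit neighbor 7.
Step 5: leaves = {9,10,11,12}. Remove smallest leaf 9, emit neighbor 7.
Step 6: leaves = {7,10,11,12}. Remove smallest leaf 7, emit neighbor 8.
Step 7: leaves = {10,11,12}. Remove smallest leaf 10, emit neighbor 2.
Step 8: leaves = {2,11,12}. Remove smallest leaf 2, emit neighbor 8.
Step 9: leaves = {11,12}. Remove smallest leaf 11, emit neighbor 4.
Step 10: leaves = {4,12}. Remove smallest leaf 4, emit neighbor 8.
Done: 2 vertices remain (8, 12). Sequence = [6 5 11 7 7 8 2 8 4 8]

Answer: 6 5 11 7 7 8 2 8 4 8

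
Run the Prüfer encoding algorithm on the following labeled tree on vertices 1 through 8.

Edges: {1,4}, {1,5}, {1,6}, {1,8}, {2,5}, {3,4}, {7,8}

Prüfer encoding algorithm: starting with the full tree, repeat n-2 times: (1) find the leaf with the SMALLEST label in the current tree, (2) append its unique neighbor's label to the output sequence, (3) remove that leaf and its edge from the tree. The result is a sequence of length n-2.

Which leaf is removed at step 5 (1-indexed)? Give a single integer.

Step 1: current leaves = {2,3,6,7}. Remove leaf 2 (neighbor: 5).
Step 2: current leaves = {3,5,6,7}. Remove leaf 3 (neighbor: 4).
Step 3: current leaves = {4,5,6,7}. Remove leaf 4 (neighbor: 1).
Step 4: current leaves = {5,6,7}. Remove leaf 5 (neighbor: 1).
Step 5: current leaves = {6,7}. Remove leaf 6 (neighbor: 1).

Answer: 6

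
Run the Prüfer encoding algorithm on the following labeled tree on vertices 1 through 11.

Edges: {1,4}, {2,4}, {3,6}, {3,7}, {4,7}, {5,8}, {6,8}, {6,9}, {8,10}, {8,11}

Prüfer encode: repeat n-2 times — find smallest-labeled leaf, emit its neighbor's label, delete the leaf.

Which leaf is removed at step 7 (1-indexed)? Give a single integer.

Step 1: current leaves = {1,2,5,9,10,11}. Remove leaf 1 (neighbor: 4).
Step 2: current leaves = {2,5,9,10,11}. Remove leaf 2 (neighbor: 4).
Step 3: current leaves = {4,5,9,10,11}. Remove leaf 4 (neighbor: 7).
Step 4: current leaves = {5,7,9,10,11}. Remove leaf 5 (neighbor: 8).
Step 5: current leaves = {7,9,10,11}. Remove leaf 7 (neighbor: 3).
Step 6: current leaves = {3,9,10,11}. Remove leaf 3 (neighbor: 6).
Step 7: current leaves = {9,10,11}. Remove leaf 9 (neighbor: 6).

Answer: 9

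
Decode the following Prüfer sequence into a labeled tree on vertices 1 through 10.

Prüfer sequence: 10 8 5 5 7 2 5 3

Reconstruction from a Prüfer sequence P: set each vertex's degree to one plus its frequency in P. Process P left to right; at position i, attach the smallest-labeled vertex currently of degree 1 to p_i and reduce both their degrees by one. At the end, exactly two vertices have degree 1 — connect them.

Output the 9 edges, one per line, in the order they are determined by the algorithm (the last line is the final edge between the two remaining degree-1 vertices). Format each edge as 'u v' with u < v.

Initial degrees: {1:1, 2:2, 3:2, 4:1, 5:4, 6:1, 7:2, 8:2, 9:1, 10:2}
Step 1: smallest deg-1 vertex = 1, p_1 = 10. Add edge {1,10}. Now deg[1]=0, deg[10]=1.
Step 2: smallest deg-1 vertex = 4, p_2 = 8. Add edge {4,8}. Now deg[4]=0, deg[8]=1.
Step 3: smallest deg-1 vertex = 6, p_3 = 5. Add edge {5,6}. Now deg[6]=0, deg[5]=3.
Step 4: smallest deg-1 vertex = 8, p_4 = 5. Add edge {5,8}. Now deg[8]=0, deg[5]=2.
Step 5: smallest deg-1 vertex = 9, p_5 = 7. Add edge {7,9}. Now deg[9]=0, deg[7]=1.
Step 6: smallest deg-1 vertex = 7, p_6 = 2. Add edge {2,7}. Now deg[7]=0, deg[2]=1.
Step 7: smallest deg-1 vertex = 2, p_7 = 5. Add edge {2,5}. Now deg[2]=0, deg[5]=1.
Step 8: smallest deg-1 vertex = 5, p_8 = 3. Add edge {3,5}. Now deg[5]=0, deg[3]=1.
Final: two remaining deg-1 vertices are 3, 10. Add edge {3,10}.

Answer: 1 10
4 8
5 6
5 8
7 9
2 7
2 5
3 5
3 10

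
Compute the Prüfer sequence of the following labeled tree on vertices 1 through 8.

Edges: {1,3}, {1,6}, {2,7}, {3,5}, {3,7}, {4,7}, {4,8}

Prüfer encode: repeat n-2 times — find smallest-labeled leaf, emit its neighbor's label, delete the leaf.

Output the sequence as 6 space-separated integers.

Step 1: leaves = {2,5,6,8}. Remove smallest leaf 2, emit neighbor 7.
Step 2: leaves = {5,6,8}. Remove smallest leaf 5, emit neighbor 3.
Step 3: leaves = {6,8}. Remove smallest leaf 6, emit neighbor 1.
Step 4: leaves = {1,8}. Remove smallest leaf 1, emit neighbor 3.
Step 5: leaves = {3,8}. Remove smallest leaf 3, emit neighbor 7.
Step 6: leaves = {7,8}. Remove smallest leaf 7, emit neighbor 4.
Done: 2 vertices remain (4, 8). Sequence = [7 3 1 3 7 4]

Answer: 7 3 1 3 7 4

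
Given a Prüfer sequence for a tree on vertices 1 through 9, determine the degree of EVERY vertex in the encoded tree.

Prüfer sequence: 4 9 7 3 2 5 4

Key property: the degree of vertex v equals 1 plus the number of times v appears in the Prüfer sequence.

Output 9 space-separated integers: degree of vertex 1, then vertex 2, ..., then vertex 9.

p_1 = 4: count[4] becomes 1
p_2 = 9: count[9] becomes 1
p_3 = 7: count[7] becomes 1
p_4 = 3: count[3] becomes 1
p_5 = 2: count[2] becomes 1
p_6 = 5: count[5] becomes 1
p_7 = 4: count[4] becomes 2
Degrees (1 + count): deg[1]=1+0=1, deg[2]=1+1=2, deg[3]=1+1=2, deg[4]=1+2=3, deg[5]=1+1=2, deg[6]=1+0=1, deg[7]=1+1=2, deg[8]=1+0=1, deg[9]=1+1=2

Answer: 1 2 2 3 2 1 2 1 2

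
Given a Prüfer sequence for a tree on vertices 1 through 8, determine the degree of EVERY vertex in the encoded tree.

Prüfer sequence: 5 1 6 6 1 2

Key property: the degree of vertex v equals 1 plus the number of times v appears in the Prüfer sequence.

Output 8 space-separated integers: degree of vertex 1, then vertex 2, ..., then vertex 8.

Answer: 3 2 1 1 2 3 1 1

Derivation:
p_1 = 5: count[5] becomes 1
p_2 = 1: count[1] becomes 1
p_3 = 6: count[6] becomes 1
p_4 = 6: count[6] becomes 2
p_5 = 1: count[1] becomes 2
p_6 = 2: count[2] becomes 1
Degrees (1 + count): deg[1]=1+2=3, deg[2]=1+1=2, deg[3]=1+0=1, deg[4]=1+0=1, deg[5]=1+1=2, deg[6]=1+2=3, deg[7]=1+0=1, deg[8]=1+0=1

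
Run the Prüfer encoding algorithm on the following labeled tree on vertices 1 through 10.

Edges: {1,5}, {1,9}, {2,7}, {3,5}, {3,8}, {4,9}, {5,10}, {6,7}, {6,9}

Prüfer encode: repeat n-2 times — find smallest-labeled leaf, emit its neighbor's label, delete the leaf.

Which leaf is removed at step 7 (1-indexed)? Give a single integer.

Answer: 9

Derivation:
Step 1: current leaves = {2,4,8,10}. Remove leaf 2 (neighbor: 7).
Step 2: current leaves = {4,7,8,10}. Remove leaf 4 (neighbor: 9).
Step 3: current leaves = {7,8,10}. Remove leaf 7 (neighbor: 6).
Step 4: current leaves = {6,8,10}. Remove leaf 6 (neighbor: 9).
Step 5: current leaves = {8,9,10}. Remove leaf 8 (neighbor: 3).
Step 6: current leaves = {3,9,10}. Remove leaf 3 (neighbor: 5).
Step 7: current leaves = {9,10}. Remove leaf 9 (neighbor: 1).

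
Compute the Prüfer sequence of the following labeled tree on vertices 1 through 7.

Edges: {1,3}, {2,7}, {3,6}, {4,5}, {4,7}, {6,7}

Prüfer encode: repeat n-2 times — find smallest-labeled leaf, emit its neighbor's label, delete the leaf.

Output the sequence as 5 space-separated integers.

Step 1: leaves = {1,2,5}. Remove smallest leaf 1, emit neighbor 3.
Step 2: leaves = {2,3,5}. Remove smallest leaf 2, emit neighbor 7.
Step 3: leaves = {3,5}. Remove smallest leaf 3, emit neighbor 6.
Step 4: leaves = {5,6}. Remove smallest leaf 5, emit neighbor 4.
Step 5: leaves = {4,6}. Remove smallest leaf 4, emit neighbor 7.
Done: 2 vertices remain (6, 7). Sequence = [3 7 6 4 7]

Answer: 3 7 6 4 7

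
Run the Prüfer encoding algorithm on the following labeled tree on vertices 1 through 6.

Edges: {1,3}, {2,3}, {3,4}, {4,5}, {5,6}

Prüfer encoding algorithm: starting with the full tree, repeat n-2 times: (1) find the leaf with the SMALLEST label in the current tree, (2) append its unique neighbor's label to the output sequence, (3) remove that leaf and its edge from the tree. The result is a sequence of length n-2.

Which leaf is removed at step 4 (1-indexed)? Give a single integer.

Answer: 4

Derivation:
Step 1: current leaves = {1,2,6}. Remove leaf 1 (neighbor: 3).
Step 2: current leaves = {2,6}. Remove leaf 2 (neighbor: 3).
Step 3: current leaves = {3,6}. Remove leaf 3 (neighbor: 4).
Step 4: current leaves = {4,6}. Remove leaf 4 (neighbor: 5).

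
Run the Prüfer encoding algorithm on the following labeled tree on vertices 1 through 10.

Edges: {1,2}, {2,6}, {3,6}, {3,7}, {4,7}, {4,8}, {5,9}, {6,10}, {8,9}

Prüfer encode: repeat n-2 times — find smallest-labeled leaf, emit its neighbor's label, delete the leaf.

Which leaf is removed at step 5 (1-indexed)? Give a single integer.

Answer: 8

Derivation:
Step 1: current leaves = {1,5,10}. Remove leaf 1 (neighbor: 2).
Step 2: current leaves = {2,5,10}. Remove leaf 2 (neighbor: 6).
Step 3: current leaves = {5,10}. Remove leaf 5 (neighbor: 9).
Step 4: current leaves = {9,10}. Remove leaf 9 (neighbor: 8).
Step 5: current leaves = {8,10}. Remove leaf 8 (neighbor: 4).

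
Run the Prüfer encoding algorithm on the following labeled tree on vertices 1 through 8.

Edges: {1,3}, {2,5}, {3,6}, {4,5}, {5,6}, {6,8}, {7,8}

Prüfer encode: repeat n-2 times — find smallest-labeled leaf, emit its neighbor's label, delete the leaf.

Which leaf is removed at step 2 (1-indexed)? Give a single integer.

Step 1: current leaves = {1,2,4,7}. Remove leaf 1 (neighbor: 3).
Step 2: current leaves = {2,3,4,7}. Remove leaf 2 (neighbor: 5).

Answer: 2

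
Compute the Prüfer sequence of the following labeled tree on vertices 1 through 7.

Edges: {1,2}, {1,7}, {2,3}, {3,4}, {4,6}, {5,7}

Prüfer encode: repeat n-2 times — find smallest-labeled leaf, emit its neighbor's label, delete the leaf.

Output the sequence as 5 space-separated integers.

Step 1: leaves = {5,6}. Remove smallest leaf 5, emit neighbor 7.
Step 2: leaves = {6,7}. Remove smallest leaf 6, emit neighbor 4.
Step 3: leaves = {4,7}. Remove smallest leaf 4, emit neighbor 3.
Step 4: leaves = {3,7}. Remove smallest leaf 3, emit neighbor 2.
Step 5: leaves = {2,7}. Remove smallest leaf 2, emit neighbor 1.
Done: 2 vertices remain (1, 7). Sequence = [7 4 3 2 1]

Answer: 7 4 3 2 1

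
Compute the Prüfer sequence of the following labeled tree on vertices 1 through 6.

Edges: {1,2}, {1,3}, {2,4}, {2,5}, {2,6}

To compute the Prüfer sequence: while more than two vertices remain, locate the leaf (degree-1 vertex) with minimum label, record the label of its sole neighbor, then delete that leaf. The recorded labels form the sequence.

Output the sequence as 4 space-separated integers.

Answer: 1 2 2 2

Derivation:
Step 1: leaves = {3,4,5,6}. Remove smallest leaf 3, emit neighbor 1.
Step 2: leaves = {1,4,5,6}. Remove smallest leaf 1, emit neighbor 2.
Step 3: leaves = {4,5,6}. Remove smallest leaf 4, emit neighbor 2.
Step 4: leaves = {5,6}. Remove smallest leaf 5, emit neighbor 2.
Done: 2 vertices remain (2, 6). Sequence = [1 2 2 2]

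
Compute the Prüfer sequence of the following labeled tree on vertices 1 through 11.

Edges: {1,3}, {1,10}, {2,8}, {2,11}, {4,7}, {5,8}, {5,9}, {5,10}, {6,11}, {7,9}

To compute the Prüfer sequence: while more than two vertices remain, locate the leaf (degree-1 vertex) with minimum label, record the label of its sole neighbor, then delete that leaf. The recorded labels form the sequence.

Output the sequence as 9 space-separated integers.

Step 1: leaves = {3,4,6}. Remove smallest leaf 3, emit neighbor 1.
Step 2: leaves = {1,4,6}. Remove smallest leaf 1, emit neighbor 10.
Step 3: leaves = {4,6,10}. Remove smallest leaf 4, emit neighbor 7.
Step 4: leaves = {6,7,10}. Remove smallest leaf 6, emit neighbor 11.
Step 5: leaves = {7,10,11}. Remove smallest leaf 7, emit neighbor 9.
Step 6: leaves = {9,10,11}. Remove smallest leaf 9, emit neighbor 5.
Step 7: leaves = {10,11}. Remove smallest leaf 10, emit neighbor 5.
Step 8: leaves = {5,11}. Remove smallest leaf 5, emit neighbor 8.
Step 9: leaves = {8,11}. Remove smallest leaf 8, emit neighbor 2.
Done: 2 vertices remain (2, 11). Sequence = [1 10 7 11 9 5 5 8 2]

Answer: 1 10 7 11 9 5 5 8 2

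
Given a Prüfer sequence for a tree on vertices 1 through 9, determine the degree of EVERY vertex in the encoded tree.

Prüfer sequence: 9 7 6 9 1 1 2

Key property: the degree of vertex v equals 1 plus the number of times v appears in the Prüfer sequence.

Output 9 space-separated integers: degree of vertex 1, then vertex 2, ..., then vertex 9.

Answer: 3 2 1 1 1 2 2 1 3

Derivation:
p_1 = 9: count[9] becomes 1
p_2 = 7: count[7] becomes 1
p_3 = 6: count[6] becomes 1
p_4 = 9: count[9] becomes 2
p_5 = 1: count[1] becomes 1
p_6 = 1: count[1] becomes 2
p_7 = 2: count[2] becomes 1
Degrees (1 + count): deg[1]=1+2=3, deg[2]=1+1=2, deg[3]=1+0=1, deg[4]=1+0=1, deg[5]=1+0=1, deg[6]=1+1=2, deg[7]=1+1=2, deg[8]=1+0=1, deg[9]=1+2=3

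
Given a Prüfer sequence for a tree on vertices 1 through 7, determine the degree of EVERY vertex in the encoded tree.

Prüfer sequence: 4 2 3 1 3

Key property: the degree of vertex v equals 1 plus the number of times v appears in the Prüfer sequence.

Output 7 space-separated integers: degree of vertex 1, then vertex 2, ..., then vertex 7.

p_1 = 4: count[4] becomes 1
p_2 = 2: count[2] becomes 1
p_3 = 3: count[3] becomes 1
p_4 = 1: count[1] becomes 1
p_5 = 3: count[3] becomes 2
Degrees (1 + count): deg[1]=1+1=2, deg[2]=1+1=2, deg[3]=1+2=3, deg[4]=1+1=2, deg[5]=1+0=1, deg[6]=1+0=1, deg[7]=1+0=1

Answer: 2 2 3 2 1 1 1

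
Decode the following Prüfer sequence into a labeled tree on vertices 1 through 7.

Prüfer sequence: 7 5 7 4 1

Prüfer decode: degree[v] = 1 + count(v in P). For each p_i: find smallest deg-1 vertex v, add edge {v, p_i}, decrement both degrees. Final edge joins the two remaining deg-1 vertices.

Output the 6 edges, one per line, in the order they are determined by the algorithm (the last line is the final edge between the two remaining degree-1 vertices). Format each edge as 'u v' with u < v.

Initial degrees: {1:2, 2:1, 3:1, 4:2, 5:2, 6:1, 7:3}
Step 1: smallest deg-1 vertex = 2, p_1 = 7. Add edge {2,7}. Now deg[2]=0, deg[7]=2.
Step 2: smallest deg-1 vertex = 3, p_2 = 5. Add edge {3,5}. Now deg[3]=0, deg[5]=1.
Step 3: smallest deg-1 vertex = 5, p_3 = 7. Add edge {5,7}. Now deg[5]=0, deg[7]=1.
Step 4: smallest deg-1 vertex = 6, p_4 = 4. Add edge {4,6}. Now deg[6]=0, deg[4]=1.
Step 5: smallest deg-1 vertex = 4, p_5 = 1. Add edge {1,4}. Now deg[4]=0, deg[1]=1.
Final: two remaining deg-1 vertices are 1, 7. Add edge {1,7}.

Answer: 2 7
3 5
5 7
4 6
1 4
1 7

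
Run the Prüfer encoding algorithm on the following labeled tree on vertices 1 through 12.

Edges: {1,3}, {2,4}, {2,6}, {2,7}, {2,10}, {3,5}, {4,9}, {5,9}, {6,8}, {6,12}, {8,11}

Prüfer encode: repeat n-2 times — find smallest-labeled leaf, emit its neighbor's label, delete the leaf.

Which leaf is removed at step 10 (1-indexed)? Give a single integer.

Answer: 8

Derivation:
Step 1: current leaves = {1,7,10,11,12}. Remove leaf 1 (neighbor: 3).
Step 2: current leaves = {3,7,10,11,12}. Remove leaf 3 (neighbor: 5).
Step 3: current leaves = {5,7,10,11,12}. Remove leaf 5 (neighbor: 9).
Step 4: current leaves = {7,9,10,11,12}. Remove leaf 7 (neighbor: 2).
Step 5: current leaves = {9,10,11,12}. Remove leaf 9 (neighbor: 4).
Step 6: current leaves = {4,10,11,12}. Remove leaf 4 (neighbor: 2).
Step 7: current leaves = {10,11,12}. Remove leaf 10 (neighbor: 2).
Step 8: current leaves = {2,11,12}. Remove leaf 2 (neighbor: 6).
Step 9: current leaves = {11,12}. Remove leaf 11 (neighbor: 8).
Step 10: current leaves = {8,12}. Remove leaf 8 (neighbor: 6).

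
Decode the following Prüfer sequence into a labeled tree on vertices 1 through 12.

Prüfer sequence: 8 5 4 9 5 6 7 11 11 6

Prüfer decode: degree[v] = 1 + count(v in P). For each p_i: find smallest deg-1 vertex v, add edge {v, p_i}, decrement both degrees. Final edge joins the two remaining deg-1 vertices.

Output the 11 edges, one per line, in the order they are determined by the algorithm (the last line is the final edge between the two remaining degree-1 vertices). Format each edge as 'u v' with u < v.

Answer: 1 8
2 5
3 4
4 9
5 8
5 6
7 9
7 11
10 11
6 11
6 12

Derivation:
Initial degrees: {1:1, 2:1, 3:1, 4:2, 5:3, 6:3, 7:2, 8:2, 9:2, 10:1, 11:3, 12:1}
Step 1: smallest deg-1 vertex = 1, p_1 = 8. Add edge {1,8}. Now deg[1]=0, deg[8]=1.
Step 2: smallest deg-1 vertex = 2, p_2 = 5. Add edge {2,5}. Now deg[2]=0, deg[5]=2.
Step 3: smallest deg-1 vertex = 3, p_3 = 4. Add edge {3,4}. Now deg[3]=0, deg[4]=1.
Step 4: smallest deg-1 vertex = 4, p_4 = 9. Add edge {4,9}. Now deg[4]=0, deg[9]=1.
Step 5: smallest deg-1 vertex = 8, p_5 = 5. Add edge {5,8}. Now deg[8]=0, deg[5]=1.
Step 6: smallest deg-1 vertex = 5, p_6 = 6. Add edge {5,6}. Now deg[5]=0, deg[6]=2.
Step 7: smallest deg-1 vertex = 9, p_7 = 7. Add edge {7,9}. Now deg[9]=0, deg[7]=1.
Step 8: smallest deg-1 vertex = 7, p_8 = 11. Add edge {7,11}. Now deg[7]=0, deg[11]=2.
Step 9: smallest deg-1 vertex = 10, p_9 = 11. Add edge {10,11}. Now deg[10]=0, deg[11]=1.
Step 10: smallest deg-1 vertex = 11, p_10 = 6. Add edge {6,11}. Now deg[11]=0, deg[6]=1.
Final: two remaining deg-1 vertices are 6, 12. Add edge {6,12}.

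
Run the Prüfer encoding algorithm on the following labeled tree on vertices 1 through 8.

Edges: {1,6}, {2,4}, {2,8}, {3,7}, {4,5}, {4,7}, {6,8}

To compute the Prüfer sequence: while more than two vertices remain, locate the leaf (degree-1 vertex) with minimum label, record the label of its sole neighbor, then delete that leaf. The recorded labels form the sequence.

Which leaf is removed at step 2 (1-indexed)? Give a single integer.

Step 1: current leaves = {1,3,5}. Remove leaf 1 (neighbor: 6).
Step 2: current leaves = {3,5,6}. Remove leaf 3 (neighbor: 7).

Answer: 3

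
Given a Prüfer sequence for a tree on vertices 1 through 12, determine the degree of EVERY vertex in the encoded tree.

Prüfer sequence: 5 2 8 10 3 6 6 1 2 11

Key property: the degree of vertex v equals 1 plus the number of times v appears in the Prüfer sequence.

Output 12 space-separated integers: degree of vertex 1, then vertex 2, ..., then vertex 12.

Answer: 2 3 2 1 2 3 1 2 1 2 2 1

Derivation:
p_1 = 5: count[5] becomes 1
p_2 = 2: count[2] becomes 1
p_3 = 8: count[8] becomes 1
p_4 = 10: count[10] becomes 1
p_5 = 3: count[3] becomes 1
p_6 = 6: count[6] becomes 1
p_7 = 6: count[6] becomes 2
p_8 = 1: count[1] becomes 1
p_9 = 2: count[2] becomes 2
p_10 = 11: count[11] becomes 1
Degrees (1 + count): deg[1]=1+1=2, deg[2]=1+2=3, deg[3]=1+1=2, deg[4]=1+0=1, deg[5]=1+1=2, deg[6]=1+2=3, deg[7]=1+0=1, deg[8]=1+1=2, deg[9]=1+0=1, deg[10]=1+1=2, deg[11]=1+1=2, deg[12]=1+0=1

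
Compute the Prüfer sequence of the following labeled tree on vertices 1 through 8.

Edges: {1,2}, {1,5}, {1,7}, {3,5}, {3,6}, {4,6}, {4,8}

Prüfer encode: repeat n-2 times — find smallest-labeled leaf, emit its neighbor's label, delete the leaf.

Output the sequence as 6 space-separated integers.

Answer: 1 1 5 3 6 4

Derivation:
Step 1: leaves = {2,7,8}. Remove smallest leaf 2, emit neighbor 1.
Step 2: leaves = {7,8}. Remove smallest leaf 7, emit neighbor 1.
Step 3: leaves = {1,8}. Remove smallest leaf 1, emit neighbor 5.
Step 4: leaves = {5,8}. Remove smallest leaf 5, emit neighbor 3.
Step 5: leaves = {3,8}. Remove smallest leaf 3, emit neighbor 6.
Step 6: leaves = {6,8}. Remove smallest leaf 6, emit neighbor 4.
Done: 2 vertices remain (4, 8). Sequence = [1 1 5 3 6 4]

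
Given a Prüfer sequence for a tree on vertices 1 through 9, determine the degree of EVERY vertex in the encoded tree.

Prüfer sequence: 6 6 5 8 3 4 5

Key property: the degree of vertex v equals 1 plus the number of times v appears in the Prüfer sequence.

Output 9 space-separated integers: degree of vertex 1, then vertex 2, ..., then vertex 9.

Answer: 1 1 2 2 3 3 1 2 1

Derivation:
p_1 = 6: count[6] becomes 1
p_2 = 6: count[6] becomes 2
p_3 = 5: count[5] becomes 1
p_4 = 8: count[8] becomes 1
p_5 = 3: count[3] becomes 1
p_6 = 4: count[4] becomes 1
p_7 = 5: count[5] becomes 2
Degrees (1 + count): deg[1]=1+0=1, deg[2]=1+0=1, deg[3]=1+1=2, deg[4]=1+1=2, deg[5]=1+2=3, deg[6]=1+2=3, deg[7]=1+0=1, deg[8]=1+1=2, deg[9]=1+0=1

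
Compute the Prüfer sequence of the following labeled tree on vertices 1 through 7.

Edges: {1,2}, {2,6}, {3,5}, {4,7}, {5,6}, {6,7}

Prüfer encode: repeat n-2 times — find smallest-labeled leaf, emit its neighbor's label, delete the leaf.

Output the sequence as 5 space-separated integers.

Step 1: leaves = {1,3,4}. Remove smallest leaf 1, emit neighbor 2.
Step 2: leaves = {2,3,4}. Remove smallest leaf 2, emit neighbor 6.
Step 3: leaves = {3,4}. Remove smallest leaf 3, emit neighbor 5.
Step 4: leaves = {4,5}. Remove smallest leaf 4, emit neighbor 7.
Step 5: leaves = {5,7}. Remove smallest leaf 5, emit neighbor 6.
Done: 2 vertices remain (6, 7). Sequence = [2 6 5 7 6]

Answer: 2 6 5 7 6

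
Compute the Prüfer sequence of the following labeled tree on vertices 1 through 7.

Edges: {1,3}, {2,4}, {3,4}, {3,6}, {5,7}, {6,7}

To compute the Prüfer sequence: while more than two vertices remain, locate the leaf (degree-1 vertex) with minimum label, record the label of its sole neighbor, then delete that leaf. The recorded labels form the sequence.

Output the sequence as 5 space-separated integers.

Answer: 3 4 3 6 7

Derivation:
Step 1: leaves = {1,2,5}. Remove smallest leaf 1, emit neighbor 3.
Step 2: leaves = {2,5}. Remove smallest leaf 2, emit neighbor 4.
Step 3: leaves = {4,5}. Remove smallest leaf 4, emit neighbor 3.
Step 4: leaves = {3,5}. Remove smallest leaf 3, emit neighbor 6.
Step 5: leaves = {5,6}. Remove smallest leaf 5, emit neighbor 7.
Done: 2 vertices remain (6, 7). Sequence = [3 4 3 6 7]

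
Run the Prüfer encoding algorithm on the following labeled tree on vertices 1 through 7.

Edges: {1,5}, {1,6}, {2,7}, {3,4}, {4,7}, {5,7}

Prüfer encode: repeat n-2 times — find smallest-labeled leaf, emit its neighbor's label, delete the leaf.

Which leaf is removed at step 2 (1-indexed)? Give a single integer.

Answer: 3

Derivation:
Step 1: current leaves = {2,3,6}. Remove leaf 2 (neighbor: 7).
Step 2: current leaves = {3,6}. Remove leaf 3 (neighbor: 4).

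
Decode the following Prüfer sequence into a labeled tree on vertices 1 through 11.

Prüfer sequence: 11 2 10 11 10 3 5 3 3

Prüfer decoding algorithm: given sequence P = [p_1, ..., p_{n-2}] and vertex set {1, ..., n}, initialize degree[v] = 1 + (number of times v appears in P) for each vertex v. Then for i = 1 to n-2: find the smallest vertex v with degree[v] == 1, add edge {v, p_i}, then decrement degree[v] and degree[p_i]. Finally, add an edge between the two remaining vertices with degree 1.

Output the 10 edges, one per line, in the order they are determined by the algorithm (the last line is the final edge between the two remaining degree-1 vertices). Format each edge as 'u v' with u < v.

Answer: 1 11
2 4
2 10
6 11
7 10
3 8
5 9
3 5
3 10
3 11

Derivation:
Initial degrees: {1:1, 2:2, 3:4, 4:1, 5:2, 6:1, 7:1, 8:1, 9:1, 10:3, 11:3}
Step 1: smallest deg-1 vertex = 1, p_1 = 11. Add edge {1,11}. Now deg[1]=0, deg[11]=2.
Step 2: smallest deg-1 vertex = 4, p_2 = 2. Add edge {2,4}. Now deg[4]=0, deg[2]=1.
Step 3: smallest deg-1 vertex = 2, p_3 = 10. Add edge {2,10}. Now deg[2]=0, deg[10]=2.
Step 4: smallest deg-1 vertex = 6, p_4 = 11. Add edge {6,11}. Now deg[6]=0, deg[11]=1.
Step 5: smallest deg-1 vertex = 7, p_5 = 10. Add edge {7,10}. Now deg[7]=0, deg[10]=1.
Step 6: smallest deg-1 vertex = 8, p_6 = 3. Add edge {3,8}. Now deg[8]=0, deg[3]=3.
Step 7: smallest deg-1 vertex = 9, p_7 = 5. Add edge {5,9}. Now deg[9]=0, deg[5]=1.
Step 8: smallest deg-1 vertex = 5, p_8 = 3. Add edge {3,5}. Now deg[5]=0, deg[3]=2.
Step 9: smallest deg-1 vertex = 10, p_9 = 3. Add edge {3,10}. Now deg[10]=0, deg[3]=1.
Final: two remaining deg-1 vertices are 3, 11. Add edge {3,11}.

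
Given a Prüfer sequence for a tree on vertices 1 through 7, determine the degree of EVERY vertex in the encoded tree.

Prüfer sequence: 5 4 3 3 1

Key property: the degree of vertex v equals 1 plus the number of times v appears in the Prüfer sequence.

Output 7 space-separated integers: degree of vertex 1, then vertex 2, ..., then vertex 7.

Answer: 2 1 3 2 2 1 1

Derivation:
p_1 = 5: count[5] becomes 1
p_2 = 4: count[4] becomes 1
p_3 = 3: count[3] becomes 1
p_4 = 3: count[3] becomes 2
p_5 = 1: count[1] becomes 1
Degrees (1 + count): deg[1]=1+1=2, deg[2]=1+0=1, deg[3]=1+2=3, deg[4]=1+1=2, deg[5]=1+1=2, deg[6]=1+0=1, deg[7]=1+0=1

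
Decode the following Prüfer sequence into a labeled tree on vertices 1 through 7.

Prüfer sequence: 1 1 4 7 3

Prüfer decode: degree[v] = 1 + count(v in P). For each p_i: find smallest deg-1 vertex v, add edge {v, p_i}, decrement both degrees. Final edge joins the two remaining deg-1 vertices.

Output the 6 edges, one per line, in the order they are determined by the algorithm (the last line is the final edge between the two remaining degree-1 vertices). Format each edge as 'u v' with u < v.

Answer: 1 2
1 5
1 4
4 7
3 6
3 7

Derivation:
Initial degrees: {1:3, 2:1, 3:2, 4:2, 5:1, 6:1, 7:2}
Step 1: smallest deg-1 vertex = 2, p_1 = 1. Add edge {1,2}. Now deg[2]=0, deg[1]=2.
Step 2: smallest deg-1 vertex = 5, p_2 = 1. Add edge {1,5}. Now deg[5]=0, deg[1]=1.
Step 3: smallest deg-1 vertex = 1, p_3 = 4. Add edge {1,4}. Now deg[1]=0, deg[4]=1.
Step 4: smallest deg-1 vertex = 4, p_4 = 7. Add edge {4,7}. Now deg[4]=0, deg[7]=1.
Step 5: smallest deg-1 vertex = 6, p_5 = 3. Add edge {3,6}. Now deg[6]=0, deg[3]=1.
Final: two remaining deg-1 vertices are 3, 7. Add edge {3,7}.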